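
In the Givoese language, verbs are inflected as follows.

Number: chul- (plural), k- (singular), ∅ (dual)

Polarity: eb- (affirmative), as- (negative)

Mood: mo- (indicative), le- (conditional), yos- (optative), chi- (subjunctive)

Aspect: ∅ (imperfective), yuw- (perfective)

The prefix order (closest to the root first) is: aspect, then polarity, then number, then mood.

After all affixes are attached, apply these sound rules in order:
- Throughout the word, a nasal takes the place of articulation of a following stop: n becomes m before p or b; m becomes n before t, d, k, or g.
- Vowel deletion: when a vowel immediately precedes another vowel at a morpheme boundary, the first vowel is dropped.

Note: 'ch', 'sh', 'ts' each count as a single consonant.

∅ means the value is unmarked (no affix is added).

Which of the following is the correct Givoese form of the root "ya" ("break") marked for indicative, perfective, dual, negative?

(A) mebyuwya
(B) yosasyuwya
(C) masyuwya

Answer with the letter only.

Attach aspect perfective yuw- → yuwya.
Attach polarity negative as- → asyuwya.
number = dual: zero marking, form stays asyuwya.
Attach mood indicative mo- → moasyuwya.
Nasal assimilation: no change.
Apply vowel deletion: moasyuwya → masyuwya.
So the correct form is masyuwya, option (C).
(B) yosasyuwya is wrong: it uses optative instead of indicative for mood.
(A) mebyuwya is wrong: it uses affirmative instead of negative for polarity.

C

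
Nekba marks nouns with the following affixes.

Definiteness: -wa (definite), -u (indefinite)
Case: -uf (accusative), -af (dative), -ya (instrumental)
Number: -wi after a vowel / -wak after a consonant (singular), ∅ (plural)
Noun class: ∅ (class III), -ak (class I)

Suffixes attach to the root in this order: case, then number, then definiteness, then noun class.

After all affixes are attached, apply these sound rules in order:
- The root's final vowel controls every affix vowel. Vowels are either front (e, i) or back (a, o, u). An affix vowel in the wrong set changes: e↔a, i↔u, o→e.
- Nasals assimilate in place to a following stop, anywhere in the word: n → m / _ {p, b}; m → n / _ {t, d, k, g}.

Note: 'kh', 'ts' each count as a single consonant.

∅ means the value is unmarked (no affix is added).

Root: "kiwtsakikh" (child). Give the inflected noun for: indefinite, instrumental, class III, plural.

kiwtsakikhyei

Attach case instrumental -ya → kiwtsakikhya.
number = plural: zero marking, form stays kiwtsakikhya.
Attach definiteness indefinite -u → kiwtsakikhyau.
noun class = class III: zero marking, form stays kiwtsakikhyau.
Apply vowel harmony: kiwtsakikhyau → kiwtsakikhyei.
Nasal assimilation: no change.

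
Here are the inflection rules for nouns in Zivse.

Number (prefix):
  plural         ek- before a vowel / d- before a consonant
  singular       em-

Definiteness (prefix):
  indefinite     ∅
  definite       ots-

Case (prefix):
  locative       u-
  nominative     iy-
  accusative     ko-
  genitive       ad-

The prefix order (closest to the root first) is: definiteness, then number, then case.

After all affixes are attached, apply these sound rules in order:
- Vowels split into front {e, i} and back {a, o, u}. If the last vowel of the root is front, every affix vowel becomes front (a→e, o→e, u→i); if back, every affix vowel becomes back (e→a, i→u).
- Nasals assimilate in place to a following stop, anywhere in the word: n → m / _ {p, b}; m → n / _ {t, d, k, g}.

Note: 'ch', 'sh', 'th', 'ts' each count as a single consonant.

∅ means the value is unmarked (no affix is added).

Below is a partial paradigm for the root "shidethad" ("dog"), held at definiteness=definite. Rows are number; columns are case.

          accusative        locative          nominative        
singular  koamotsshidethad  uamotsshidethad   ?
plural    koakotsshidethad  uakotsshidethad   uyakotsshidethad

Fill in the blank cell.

Attach definiteness definite ots- → otsshidethad.
Attach number singular em- → emotsshidethad.
Attach case nominative iy- → iyemotsshidethad.
Apply vowel harmony: iyemotsshidethad → uyamotsshidethad.
Nasal assimilation: no change.

uyamotsshidethad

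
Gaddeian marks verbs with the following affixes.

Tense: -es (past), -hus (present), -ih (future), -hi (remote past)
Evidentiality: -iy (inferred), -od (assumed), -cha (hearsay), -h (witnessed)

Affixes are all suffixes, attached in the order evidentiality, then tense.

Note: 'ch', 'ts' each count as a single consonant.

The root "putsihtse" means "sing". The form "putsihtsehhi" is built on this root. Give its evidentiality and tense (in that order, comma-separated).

witnessed, remote past

Segment: putsihtse-h-hi.
evidentiality: -h → witnessed.
tense: -hi → remote past.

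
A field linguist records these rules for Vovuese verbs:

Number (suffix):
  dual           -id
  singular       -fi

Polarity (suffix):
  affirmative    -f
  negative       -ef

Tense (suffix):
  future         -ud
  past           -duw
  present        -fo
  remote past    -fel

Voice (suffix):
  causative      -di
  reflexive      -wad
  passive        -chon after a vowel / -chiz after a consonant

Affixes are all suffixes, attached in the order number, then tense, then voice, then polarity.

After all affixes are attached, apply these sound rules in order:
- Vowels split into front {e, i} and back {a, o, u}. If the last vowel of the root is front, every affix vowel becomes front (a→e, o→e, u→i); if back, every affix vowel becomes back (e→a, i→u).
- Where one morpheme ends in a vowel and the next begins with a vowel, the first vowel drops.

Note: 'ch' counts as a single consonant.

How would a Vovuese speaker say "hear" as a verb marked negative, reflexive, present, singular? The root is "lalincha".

lalinchafufowadaf

Attach number singular -fi → lalinchafi.
Attach tense present -fo → lalinchafifo.
Attach voice reflexive -wad → lalinchafifowad.
Attach polarity negative -ef → lalinchafifowadef.
Apply vowel harmony: lalinchafifowadef → lalinchafufowadaf.
Vowel deletion: no change.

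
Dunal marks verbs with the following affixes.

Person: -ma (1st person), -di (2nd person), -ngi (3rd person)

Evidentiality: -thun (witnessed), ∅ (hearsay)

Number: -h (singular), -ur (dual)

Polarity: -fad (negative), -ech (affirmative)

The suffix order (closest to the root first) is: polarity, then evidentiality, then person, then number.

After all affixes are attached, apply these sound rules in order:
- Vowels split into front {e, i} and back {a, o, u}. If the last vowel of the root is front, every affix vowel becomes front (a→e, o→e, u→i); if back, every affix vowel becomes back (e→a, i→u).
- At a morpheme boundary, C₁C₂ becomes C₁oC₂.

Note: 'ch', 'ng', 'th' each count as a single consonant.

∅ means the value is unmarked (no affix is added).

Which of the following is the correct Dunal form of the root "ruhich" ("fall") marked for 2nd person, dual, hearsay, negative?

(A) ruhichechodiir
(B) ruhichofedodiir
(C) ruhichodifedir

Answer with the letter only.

B

Attach polarity negative -fad → ruhichfad.
evidentiality = hearsay: zero marking, form stays ruhichfad.
Attach person 2nd person -di → ruhichfaddi.
Attach number dual -ur → ruhichfaddiur.
Apply vowel harmony: ruhichfaddiur → ruhichfeddiir.
Apply epenthesis: ruhichfeddiir → ruhichofedodiir.
So the correct form is ruhichofedodiir, option (B).
(C) ruhichodifedir is wrong: it has the affixes in the wrong order.
(A) ruhichechodiir is wrong: it uses affirmative instead of negative for polarity.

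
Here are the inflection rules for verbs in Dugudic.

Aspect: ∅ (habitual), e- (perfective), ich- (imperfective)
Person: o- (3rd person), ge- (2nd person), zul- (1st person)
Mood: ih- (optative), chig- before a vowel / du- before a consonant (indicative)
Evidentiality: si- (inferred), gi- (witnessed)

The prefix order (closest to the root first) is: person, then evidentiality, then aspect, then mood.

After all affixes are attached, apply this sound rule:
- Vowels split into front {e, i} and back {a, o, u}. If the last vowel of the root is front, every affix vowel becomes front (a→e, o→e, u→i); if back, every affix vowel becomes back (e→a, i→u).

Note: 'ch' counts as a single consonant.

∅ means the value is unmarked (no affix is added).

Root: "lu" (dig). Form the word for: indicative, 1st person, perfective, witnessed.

chugaguzullu

Attach person 1st person zul- → zullu.
Attach evidentiality witnessed gi- → gizullu.
Attach aspect perfective e- → egizullu.
Attach mood indicative chig- (before vowel 'e') → chigegizullu.
Apply vowel harmony: chigegizullu → chugaguzullu.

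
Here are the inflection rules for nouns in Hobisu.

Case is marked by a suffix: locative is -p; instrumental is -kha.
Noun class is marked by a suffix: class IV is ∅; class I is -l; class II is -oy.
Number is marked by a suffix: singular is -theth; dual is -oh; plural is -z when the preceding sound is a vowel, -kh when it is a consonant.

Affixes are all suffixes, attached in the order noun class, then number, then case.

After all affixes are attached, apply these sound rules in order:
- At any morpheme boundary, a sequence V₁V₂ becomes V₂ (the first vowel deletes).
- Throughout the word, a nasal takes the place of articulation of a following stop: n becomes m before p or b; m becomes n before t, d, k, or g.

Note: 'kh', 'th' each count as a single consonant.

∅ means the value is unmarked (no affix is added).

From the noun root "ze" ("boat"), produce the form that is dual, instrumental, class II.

Attach noun class class II -oy → zeoy.
Attach number dual -oh → zeoyoh.
Attach case instrumental -kha → zeoyohkha.
Apply vowel deletion: zeoyohkha → zoyohkha.
Nasal assimilation: no change.

zoyohkha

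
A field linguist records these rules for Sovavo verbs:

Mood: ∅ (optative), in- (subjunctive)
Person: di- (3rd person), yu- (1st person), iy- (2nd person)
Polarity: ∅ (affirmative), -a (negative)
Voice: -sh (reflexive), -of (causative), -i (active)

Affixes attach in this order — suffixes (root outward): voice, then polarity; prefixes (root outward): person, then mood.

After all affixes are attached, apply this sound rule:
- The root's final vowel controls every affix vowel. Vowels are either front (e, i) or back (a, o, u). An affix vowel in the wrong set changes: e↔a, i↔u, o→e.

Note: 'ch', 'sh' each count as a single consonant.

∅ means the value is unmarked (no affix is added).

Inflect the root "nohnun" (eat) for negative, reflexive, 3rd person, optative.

dunohnunsha

Attach voice reflexive -sh → nohnunsh.
Attach polarity negative -a → nohnunsha.
Attach person 3rd person di- → dinohnunsha.
mood = optative: zero marking, form stays dinohnunsha.
Apply vowel harmony: dinohnunsha → dunohnunsha.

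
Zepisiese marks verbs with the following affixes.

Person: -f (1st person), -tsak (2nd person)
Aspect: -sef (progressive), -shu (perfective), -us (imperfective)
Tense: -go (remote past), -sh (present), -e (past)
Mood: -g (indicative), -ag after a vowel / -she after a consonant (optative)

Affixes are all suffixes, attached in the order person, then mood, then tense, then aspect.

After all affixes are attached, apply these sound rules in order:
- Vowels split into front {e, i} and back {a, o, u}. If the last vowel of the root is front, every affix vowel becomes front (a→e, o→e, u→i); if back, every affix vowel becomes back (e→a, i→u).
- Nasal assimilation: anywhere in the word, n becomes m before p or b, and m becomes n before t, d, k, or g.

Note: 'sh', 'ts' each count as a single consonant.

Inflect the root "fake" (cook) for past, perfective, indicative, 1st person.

Attach person 1st person -f → fakef.
Attach mood indicative -g → fakefg.
Attach tense past -e → fakefge.
Attach aspect perfective -shu → fakefgeshu.
Apply vowel harmony: fakefgeshu → fakefgeshi.
Nasal assimilation: no change.

fakefgeshi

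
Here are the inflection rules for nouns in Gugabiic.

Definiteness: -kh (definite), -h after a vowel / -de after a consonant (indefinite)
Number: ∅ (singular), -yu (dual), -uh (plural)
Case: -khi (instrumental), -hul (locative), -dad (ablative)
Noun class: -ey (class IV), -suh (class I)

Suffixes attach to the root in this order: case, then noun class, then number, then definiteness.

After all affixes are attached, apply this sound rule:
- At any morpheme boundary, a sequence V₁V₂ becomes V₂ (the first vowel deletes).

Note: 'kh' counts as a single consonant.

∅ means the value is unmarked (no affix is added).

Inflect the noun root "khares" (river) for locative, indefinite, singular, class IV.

Attach case locative -hul → khareshul.
Attach noun class class IV -ey → khareshuley.
number = singular: zero marking, form stays khareshuley.
Attach definiteness indefinite -de (after consonant 'y') → khareshuleyde.
Vowel deletion: no change.

khareshuleyde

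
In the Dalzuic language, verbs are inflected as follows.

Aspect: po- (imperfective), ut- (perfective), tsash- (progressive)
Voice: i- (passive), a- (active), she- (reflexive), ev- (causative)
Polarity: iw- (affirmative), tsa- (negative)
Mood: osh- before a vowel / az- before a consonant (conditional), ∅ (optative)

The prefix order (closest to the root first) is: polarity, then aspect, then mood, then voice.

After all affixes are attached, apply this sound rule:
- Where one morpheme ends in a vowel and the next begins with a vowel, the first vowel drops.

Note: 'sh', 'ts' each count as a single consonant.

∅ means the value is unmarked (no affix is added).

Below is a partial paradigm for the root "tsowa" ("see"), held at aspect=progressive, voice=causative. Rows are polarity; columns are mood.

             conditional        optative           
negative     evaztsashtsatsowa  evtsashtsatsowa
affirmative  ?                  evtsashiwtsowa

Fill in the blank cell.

evaztsashiwtsowa

Attach polarity affirmative iw- → iwtsowa.
Attach aspect progressive tsash- → tsashiwtsowa.
Attach mood conditional az- (before consonant 'ts') → aztsashiwtsowa.
Attach voice causative ev- → evaztsashiwtsowa.
Vowel deletion: no change.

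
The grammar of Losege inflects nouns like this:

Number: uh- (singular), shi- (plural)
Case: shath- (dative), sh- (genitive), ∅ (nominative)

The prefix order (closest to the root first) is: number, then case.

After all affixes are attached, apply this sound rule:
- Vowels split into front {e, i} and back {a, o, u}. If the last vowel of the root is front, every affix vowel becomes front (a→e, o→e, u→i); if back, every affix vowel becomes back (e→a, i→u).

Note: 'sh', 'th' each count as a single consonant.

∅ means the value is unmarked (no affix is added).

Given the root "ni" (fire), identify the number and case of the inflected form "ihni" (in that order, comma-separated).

singular, nominative

Segment: uh-ni.
number: uh- → singular.
case: ∅ → nominative.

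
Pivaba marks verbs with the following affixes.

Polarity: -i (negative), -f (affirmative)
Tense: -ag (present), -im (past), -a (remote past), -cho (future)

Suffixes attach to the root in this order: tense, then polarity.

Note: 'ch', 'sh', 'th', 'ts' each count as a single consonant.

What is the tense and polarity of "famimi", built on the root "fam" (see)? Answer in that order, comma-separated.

Segment: fam-im-i.
tense: -im → past.
polarity: -i → negative.

past, negative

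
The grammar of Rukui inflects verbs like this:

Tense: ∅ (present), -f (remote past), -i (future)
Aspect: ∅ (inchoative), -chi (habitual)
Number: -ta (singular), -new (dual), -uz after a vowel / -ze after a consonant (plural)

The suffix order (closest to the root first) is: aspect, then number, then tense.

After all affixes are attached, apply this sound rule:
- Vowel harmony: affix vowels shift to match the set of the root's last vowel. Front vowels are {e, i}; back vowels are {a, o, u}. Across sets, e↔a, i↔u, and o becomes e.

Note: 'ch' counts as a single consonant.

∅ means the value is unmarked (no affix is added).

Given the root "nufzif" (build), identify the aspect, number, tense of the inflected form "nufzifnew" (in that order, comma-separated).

Segment: nufzif-new.
aspect: ∅ → inchoative.
number: -new → dual.
tense: ∅ → present.

inchoative, dual, present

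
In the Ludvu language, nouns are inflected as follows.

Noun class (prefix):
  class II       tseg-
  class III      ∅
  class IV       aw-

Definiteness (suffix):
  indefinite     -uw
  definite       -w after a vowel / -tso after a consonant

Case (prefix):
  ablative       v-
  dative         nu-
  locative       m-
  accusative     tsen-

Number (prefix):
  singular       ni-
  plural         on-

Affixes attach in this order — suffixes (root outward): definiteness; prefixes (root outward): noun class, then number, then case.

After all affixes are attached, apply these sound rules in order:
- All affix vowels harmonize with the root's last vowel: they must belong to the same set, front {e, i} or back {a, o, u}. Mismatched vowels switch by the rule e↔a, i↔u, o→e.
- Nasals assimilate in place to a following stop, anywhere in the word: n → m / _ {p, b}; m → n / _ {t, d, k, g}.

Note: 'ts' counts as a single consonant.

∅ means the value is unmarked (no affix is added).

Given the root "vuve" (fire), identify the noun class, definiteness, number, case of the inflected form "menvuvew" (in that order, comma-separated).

class III, definite, plural, locative

Segment: m-on-vuve-w.
noun class: ∅ → class III.
definiteness: -w/tso → definite.
number: on- → plural.
case: m- → locative.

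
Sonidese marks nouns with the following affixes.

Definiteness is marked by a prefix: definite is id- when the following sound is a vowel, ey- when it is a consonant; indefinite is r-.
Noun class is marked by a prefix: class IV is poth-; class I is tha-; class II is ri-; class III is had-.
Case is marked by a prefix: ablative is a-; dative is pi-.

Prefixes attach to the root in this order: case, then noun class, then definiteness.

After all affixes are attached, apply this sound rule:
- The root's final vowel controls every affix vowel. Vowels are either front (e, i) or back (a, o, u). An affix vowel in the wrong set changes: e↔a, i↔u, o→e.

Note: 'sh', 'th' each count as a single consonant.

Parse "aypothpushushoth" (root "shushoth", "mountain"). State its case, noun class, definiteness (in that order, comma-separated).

dative, class IV, definite

Segment: ey-poth-pi-shushoth.
case: pi- → dative.
noun class: poth- → class IV.
definiteness: id/ey- → definite.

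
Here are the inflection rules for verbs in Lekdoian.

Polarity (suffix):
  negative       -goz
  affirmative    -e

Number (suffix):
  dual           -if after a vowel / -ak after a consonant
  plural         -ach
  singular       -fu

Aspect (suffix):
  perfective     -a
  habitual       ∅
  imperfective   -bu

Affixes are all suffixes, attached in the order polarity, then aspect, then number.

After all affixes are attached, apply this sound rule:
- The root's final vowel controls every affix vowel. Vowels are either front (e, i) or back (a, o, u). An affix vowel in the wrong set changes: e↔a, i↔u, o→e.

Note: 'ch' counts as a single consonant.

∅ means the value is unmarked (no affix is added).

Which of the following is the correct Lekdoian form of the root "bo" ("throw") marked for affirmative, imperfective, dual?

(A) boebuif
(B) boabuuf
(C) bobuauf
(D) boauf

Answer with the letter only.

B

Attach polarity affirmative -e → boe.
Attach aspect imperfective -bu → boebu.
Attach number dual -if (after vowel 'u') → boebuif.
Apply vowel harmony: boebuif → boabuuf.
So the correct form is boabuuf, option (B).
(C) bobuauf is wrong: it has the affixes in the wrong order.
(D) boauf is wrong: it uses habitual instead of imperfective for aspect.
(A) boebuif is wrong: it fails to apply the sound rule(s).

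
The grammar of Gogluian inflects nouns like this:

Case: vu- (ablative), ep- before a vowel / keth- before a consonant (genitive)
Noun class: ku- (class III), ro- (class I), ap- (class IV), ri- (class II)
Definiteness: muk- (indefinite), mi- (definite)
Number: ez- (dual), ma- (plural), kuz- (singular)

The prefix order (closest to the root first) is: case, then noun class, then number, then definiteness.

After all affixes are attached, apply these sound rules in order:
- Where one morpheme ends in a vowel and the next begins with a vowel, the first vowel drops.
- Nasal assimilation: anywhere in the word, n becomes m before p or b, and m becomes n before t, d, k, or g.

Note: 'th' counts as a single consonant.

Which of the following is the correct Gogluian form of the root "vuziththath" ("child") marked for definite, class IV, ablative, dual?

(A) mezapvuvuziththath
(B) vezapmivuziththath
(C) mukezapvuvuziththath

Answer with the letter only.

Attach case ablative vu- → vuvuziththath.
Attach noun class class IV ap- → apvuvuziththath.
Attach number dual ez- → ezapvuvuziththath.
Attach definiteness definite mi- → miezapvuvuziththath.
Apply vowel deletion: miezapvuvuziththath → mezapvuvuziththath.
Nasal assimilation: no change.
So the correct form is mezapvuvuziththath, option (A).
(C) mukezapvuvuziththath is wrong: it uses indefinite instead of definite for definiteness.
(B) vezapmivuziththath is wrong: it has the affixes in the wrong order.

A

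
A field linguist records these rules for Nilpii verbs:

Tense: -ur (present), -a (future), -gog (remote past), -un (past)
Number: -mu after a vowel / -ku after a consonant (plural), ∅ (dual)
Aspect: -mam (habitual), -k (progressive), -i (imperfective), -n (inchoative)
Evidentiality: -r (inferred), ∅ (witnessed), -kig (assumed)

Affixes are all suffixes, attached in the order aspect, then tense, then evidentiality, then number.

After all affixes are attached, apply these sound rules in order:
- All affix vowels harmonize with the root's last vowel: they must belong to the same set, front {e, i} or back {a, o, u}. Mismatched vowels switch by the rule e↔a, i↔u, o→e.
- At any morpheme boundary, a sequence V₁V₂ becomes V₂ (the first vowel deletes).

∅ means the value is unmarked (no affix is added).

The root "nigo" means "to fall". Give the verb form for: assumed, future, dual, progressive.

nigokakug

Attach aspect progressive -k → nigok.
Attach tense future -a → nigoka.
Attach evidentiality assumed -kig → nigokakig.
number = dual: zero marking, form stays nigokakig.
Apply vowel harmony: nigokakig → nigokakug.
Vowel deletion: no change.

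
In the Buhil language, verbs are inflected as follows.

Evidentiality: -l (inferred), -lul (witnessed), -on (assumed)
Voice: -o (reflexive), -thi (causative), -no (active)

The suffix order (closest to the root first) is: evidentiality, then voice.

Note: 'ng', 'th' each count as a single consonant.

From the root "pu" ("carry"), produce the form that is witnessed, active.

pululno

Attach evidentiality witnessed -lul → pulul.
Attach voice active -no → pululno.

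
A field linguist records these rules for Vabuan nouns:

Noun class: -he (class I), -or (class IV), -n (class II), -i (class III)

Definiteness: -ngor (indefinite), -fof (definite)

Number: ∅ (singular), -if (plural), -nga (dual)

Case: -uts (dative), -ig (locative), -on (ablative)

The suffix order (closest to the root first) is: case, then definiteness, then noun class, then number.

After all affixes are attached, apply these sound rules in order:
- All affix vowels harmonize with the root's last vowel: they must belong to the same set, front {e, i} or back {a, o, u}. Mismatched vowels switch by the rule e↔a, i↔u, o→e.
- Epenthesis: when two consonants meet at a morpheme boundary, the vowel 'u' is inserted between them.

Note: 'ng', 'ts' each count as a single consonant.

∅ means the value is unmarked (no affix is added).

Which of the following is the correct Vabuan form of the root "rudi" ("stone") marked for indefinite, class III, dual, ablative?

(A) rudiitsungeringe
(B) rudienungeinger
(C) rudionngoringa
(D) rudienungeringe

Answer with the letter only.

D

Attach case ablative -on → rudion.
Attach definiteness indefinite -ngor → rudionngor.
Attach noun class class III -i → rudionngori.
Attach number dual -nga → rudionngoringa.
Apply vowel harmony: rudionngoringa → rudienngeringe.
Apply epenthesis: rudienngeringe → rudienungeringe.
So the correct form is rudienungeringe, option (D).
(A) rudiitsungeringe is wrong: it uses dative instead of ablative for case.
(C) rudionngoringa is wrong: it fails to apply the sound rule(s).
(B) rudienungeinger is wrong: it has the affixes in the wrong order.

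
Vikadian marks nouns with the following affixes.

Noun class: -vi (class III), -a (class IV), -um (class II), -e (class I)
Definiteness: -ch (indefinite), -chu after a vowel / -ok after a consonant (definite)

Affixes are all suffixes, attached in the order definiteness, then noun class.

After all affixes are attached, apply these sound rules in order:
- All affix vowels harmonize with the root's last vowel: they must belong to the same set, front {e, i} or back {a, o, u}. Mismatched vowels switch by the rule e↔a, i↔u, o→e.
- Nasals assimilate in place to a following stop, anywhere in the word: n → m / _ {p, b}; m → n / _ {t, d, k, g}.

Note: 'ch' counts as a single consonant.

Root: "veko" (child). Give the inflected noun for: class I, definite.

vekochua

Attach definiteness definite -chu (after vowel 'o') → vekochu.
Attach noun class class I -e → vekochue.
Apply vowel harmony: vekochue → vekochua.
Nasal assimilation: no change.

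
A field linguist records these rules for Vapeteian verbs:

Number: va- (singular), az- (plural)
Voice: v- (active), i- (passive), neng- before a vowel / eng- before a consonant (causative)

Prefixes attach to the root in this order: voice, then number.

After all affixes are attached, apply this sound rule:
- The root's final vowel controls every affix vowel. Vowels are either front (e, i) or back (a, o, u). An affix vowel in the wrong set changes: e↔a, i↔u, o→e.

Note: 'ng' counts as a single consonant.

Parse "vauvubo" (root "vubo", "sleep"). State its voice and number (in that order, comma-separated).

passive, singular

Segment: va-i-vubo.
voice: i- → passive.
number: va- → singular.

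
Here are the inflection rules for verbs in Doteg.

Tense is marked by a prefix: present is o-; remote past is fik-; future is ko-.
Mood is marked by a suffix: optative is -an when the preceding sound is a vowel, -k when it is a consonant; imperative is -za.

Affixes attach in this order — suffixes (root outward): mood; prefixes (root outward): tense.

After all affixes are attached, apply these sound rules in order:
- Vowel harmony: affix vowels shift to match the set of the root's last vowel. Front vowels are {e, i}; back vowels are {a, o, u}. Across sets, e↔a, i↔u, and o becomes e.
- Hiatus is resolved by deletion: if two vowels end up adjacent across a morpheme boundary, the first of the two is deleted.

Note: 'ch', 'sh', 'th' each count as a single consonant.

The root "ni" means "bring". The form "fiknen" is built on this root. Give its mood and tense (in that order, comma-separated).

Segment: fik-ni-an.
mood: -an/k → optative.
tense: fik- → remote past.

optative, remote past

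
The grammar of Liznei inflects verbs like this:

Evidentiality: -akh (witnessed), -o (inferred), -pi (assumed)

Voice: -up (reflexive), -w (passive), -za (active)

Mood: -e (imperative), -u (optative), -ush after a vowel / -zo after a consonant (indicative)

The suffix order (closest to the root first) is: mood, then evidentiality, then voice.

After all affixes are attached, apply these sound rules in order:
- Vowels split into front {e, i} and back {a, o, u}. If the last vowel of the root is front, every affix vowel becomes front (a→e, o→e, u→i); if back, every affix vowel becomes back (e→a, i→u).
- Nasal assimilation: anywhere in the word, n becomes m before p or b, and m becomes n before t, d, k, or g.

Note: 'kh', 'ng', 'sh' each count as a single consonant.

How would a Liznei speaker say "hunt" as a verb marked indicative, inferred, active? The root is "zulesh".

zuleshzeeze

Attach mood indicative -zo (after consonant 'sh') → zuleshzo.
Attach evidentiality inferred -o → zuleshzoo.
Attach voice active -za → zuleshzooza.
Apply vowel harmony: zuleshzooza → zuleshzeeze.
Nasal assimilation: no change.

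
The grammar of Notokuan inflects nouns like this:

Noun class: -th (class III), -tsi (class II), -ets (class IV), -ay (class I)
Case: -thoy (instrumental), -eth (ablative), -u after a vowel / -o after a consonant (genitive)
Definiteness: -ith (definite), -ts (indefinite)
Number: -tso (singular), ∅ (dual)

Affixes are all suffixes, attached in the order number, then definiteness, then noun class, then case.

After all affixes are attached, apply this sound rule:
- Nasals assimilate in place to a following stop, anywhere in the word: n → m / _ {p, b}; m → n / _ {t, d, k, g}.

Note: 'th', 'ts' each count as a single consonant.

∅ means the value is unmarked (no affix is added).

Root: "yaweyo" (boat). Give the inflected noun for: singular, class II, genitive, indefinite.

Attach number singular -tso → yaweyotso.
Attach definiteness indefinite -ts → yaweyotsots.
Attach noun class class II -tsi → yaweyotsotstsi.
Attach case genitive -u (after vowel 'i') → yaweyotsotstsiu.
Nasal assimilation: no change.

yaweyotsotstsiu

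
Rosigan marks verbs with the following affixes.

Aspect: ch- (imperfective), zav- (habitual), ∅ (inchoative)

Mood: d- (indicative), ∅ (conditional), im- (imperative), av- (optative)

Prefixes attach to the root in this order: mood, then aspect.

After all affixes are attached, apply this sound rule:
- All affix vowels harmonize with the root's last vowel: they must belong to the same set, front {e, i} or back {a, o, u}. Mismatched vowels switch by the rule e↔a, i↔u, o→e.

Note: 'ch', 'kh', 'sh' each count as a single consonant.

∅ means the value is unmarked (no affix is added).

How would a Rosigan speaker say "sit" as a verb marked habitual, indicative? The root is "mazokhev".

zevdmazokhev

Attach mood indicative d- → dmazokhev.
Attach aspect habitual zav- → zavdmazokhev.
Apply vowel harmony: zavdmazokhev → zevdmazokhev.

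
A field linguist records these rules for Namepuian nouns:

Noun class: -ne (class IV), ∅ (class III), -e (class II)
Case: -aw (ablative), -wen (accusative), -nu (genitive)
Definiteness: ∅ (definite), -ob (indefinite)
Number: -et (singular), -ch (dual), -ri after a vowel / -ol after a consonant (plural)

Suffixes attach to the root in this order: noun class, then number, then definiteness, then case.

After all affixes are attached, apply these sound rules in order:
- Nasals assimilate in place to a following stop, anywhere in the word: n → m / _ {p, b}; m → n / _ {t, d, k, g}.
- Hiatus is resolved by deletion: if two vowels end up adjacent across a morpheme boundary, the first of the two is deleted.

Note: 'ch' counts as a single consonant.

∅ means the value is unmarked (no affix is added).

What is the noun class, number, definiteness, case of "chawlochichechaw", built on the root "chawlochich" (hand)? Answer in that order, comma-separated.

Segment: chawlochich-e-ch-aw.
noun class: -e → class II.
number: -ch → dual.
definiteness: ∅ → definite.
case: -aw → ablative.

class II, dual, definite, ablative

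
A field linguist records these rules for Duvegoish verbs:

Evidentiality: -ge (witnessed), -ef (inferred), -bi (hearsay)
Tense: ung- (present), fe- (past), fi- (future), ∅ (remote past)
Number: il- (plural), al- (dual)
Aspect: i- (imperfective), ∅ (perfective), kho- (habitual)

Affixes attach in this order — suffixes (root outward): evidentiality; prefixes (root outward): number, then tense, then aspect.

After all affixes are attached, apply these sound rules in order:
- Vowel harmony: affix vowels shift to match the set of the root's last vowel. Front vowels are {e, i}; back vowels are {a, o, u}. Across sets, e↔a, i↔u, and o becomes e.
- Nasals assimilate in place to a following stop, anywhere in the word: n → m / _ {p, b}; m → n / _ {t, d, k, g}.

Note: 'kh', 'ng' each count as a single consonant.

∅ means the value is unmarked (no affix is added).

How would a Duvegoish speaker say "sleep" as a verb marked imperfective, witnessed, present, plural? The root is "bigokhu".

Attach evidentiality witnessed -ge → bigokhuge.
Attach number plural il- → ilbigokhuge.
Attach tense present ung- → ungilbigokhuge.
Attach aspect imperfective i- → iungilbigokhuge.
Apply vowel harmony: iungilbigokhuge → uungulbigokhuga.
Nasal assimilation: no change.

uungulbigokhuga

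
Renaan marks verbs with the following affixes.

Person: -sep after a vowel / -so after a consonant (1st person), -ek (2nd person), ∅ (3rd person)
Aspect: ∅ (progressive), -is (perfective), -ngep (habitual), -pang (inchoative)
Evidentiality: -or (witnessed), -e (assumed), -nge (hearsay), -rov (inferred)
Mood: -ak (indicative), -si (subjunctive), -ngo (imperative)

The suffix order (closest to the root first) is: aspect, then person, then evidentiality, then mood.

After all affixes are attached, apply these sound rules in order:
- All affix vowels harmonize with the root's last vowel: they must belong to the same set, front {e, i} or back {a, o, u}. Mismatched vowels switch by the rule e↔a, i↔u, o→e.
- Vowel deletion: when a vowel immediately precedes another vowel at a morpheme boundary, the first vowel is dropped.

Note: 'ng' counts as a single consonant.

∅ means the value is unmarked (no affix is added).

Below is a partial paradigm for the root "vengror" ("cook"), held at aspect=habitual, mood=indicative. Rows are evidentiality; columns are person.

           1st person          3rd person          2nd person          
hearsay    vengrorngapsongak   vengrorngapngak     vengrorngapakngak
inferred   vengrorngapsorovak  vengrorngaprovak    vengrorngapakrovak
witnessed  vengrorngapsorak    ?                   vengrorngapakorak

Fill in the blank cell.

vengrorngaporak

Attach aspect habitual -ngep → vengrorngep.
person = 3rd person: zero marking, form stays vengrorngep.
Attach evidentiality witnessed -or → vengrorngepor.
Attach mood indicative -ak → vengrorngeporak.
Apply vowel harmony: vengrorngeporak → vengrorngaporak.
Vowel deletion: no change.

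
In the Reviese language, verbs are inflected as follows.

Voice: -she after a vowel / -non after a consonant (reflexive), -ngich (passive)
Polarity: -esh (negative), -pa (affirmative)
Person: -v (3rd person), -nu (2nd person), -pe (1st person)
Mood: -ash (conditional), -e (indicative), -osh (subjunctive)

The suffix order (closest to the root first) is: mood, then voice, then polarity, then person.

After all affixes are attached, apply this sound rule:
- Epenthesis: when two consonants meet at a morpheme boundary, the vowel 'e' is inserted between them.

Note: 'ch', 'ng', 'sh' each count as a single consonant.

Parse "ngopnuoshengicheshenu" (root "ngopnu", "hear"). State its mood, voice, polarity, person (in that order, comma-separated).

Segment: ngopnu-osh-ngich-esh-nu.
mood: -osh → subjunctive.
voice: -ngich → passive.
polarity: -esh → negative.
person: -nu → 2nd person.

subjunctive, passive, negative, 2nd person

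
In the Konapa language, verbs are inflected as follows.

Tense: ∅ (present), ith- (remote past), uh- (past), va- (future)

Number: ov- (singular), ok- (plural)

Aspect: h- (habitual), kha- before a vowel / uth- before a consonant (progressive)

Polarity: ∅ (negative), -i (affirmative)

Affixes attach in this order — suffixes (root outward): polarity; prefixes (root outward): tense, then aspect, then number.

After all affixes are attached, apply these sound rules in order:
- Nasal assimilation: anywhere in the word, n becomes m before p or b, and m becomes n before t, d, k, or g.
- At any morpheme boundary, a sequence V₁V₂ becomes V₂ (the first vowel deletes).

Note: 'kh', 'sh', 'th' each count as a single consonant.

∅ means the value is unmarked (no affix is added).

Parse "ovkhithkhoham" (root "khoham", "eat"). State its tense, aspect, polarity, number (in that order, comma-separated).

Segment: ov-kha-ith-khoham.
tense: ith- → remote past.
aspect: kha/uth- → progressive.
polarity: ∅ → negative.
number: ov- → singular.

remote past, progressive, negative, singular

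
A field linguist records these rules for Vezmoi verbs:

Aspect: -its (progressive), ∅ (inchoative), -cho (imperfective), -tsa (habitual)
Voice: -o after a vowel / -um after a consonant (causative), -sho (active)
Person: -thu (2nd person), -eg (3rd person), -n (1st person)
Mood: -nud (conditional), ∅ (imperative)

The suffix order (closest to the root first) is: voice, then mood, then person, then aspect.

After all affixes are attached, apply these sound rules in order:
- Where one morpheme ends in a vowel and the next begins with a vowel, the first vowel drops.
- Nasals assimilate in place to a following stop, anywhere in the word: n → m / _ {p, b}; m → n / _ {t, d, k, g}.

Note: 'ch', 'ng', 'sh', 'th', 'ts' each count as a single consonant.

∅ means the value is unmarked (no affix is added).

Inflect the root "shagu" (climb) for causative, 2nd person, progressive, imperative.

shagothits

Attach voice causative -o (after vowel 'u') → shaguo.
mood = imperative: zero marking, form stays shaguo.
Attach person 2nd person -thu → shaguothu.
Attach aspect progressive -its → shaguothuits.
Apply vowel deletion: shaguothuits → shagothits.
Nasal assimilation: no change.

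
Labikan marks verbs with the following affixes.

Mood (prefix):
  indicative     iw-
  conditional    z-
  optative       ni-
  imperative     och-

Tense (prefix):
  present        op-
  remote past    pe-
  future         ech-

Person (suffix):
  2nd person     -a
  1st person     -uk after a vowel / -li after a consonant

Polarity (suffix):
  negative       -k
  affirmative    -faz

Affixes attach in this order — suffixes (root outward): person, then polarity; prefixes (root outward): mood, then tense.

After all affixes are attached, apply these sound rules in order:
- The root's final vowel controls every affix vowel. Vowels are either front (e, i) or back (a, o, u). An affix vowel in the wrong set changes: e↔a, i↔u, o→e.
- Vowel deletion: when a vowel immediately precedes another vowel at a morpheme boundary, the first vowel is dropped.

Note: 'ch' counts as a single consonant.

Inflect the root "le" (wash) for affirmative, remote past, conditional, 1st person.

pezlikfez

Attach person 1st person -uk (after vowel 'e') → leuk.
Attach polarity affirmative -faz → leukfaz.
Attach mood conditional z- → zleukfaz.
Attach tense remote past pe- → pezleukfaz.
Apply vowel harmony: pezleukfaz → pezleikfez.
Apply vowel deletion: pezleikfez → pezlikfez.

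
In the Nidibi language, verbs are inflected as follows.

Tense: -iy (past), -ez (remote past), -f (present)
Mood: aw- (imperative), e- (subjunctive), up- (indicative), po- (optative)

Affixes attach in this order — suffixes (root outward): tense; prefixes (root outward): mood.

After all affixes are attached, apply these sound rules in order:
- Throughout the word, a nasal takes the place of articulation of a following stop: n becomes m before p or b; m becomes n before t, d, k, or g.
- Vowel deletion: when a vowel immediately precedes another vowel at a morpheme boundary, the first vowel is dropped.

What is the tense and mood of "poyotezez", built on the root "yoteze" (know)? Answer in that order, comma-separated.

remote past, optative

Segment: po-yoteze-ez.
tense: -ez → remote past.
mood: po- → optative.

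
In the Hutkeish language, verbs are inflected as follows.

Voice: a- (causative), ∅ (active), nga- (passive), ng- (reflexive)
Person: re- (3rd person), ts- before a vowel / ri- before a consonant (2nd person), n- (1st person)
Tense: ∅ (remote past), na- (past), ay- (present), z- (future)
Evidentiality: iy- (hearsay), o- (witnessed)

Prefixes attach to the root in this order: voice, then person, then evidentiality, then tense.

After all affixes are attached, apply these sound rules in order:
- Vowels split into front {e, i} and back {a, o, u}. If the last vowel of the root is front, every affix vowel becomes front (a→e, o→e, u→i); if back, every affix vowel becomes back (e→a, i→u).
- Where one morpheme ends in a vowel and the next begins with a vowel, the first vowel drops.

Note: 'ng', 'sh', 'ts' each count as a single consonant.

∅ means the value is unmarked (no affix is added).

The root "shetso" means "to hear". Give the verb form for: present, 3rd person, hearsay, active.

voice = active: zero marking, form stays shetso.
Attach person 3rd person re- → reshetso.
Attach evidentiality hearsay iy- → iyreshetso.
Attach tense present ay- → ayiyreshetso.
Apply vowel harmony: ayiyreshetso → ayuyrashetso.
Vowel deletion: no change.

ayuyrashetso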